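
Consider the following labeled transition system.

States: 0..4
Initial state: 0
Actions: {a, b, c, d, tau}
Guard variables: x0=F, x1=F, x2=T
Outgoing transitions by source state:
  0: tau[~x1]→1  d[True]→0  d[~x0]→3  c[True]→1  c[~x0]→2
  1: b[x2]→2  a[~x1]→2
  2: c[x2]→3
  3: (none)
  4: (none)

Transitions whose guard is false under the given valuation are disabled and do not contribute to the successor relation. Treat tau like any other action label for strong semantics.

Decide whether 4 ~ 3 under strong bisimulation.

Answer: BISIMILAR

Analysis:
Refine partition for ~:
  round 0: {{0,1,2,3,4}}
  round 1: {{0},{1},{2},{3,4}}
Fixed point at round 2; 4 class(es).
class of 4: {3,4}; class of 3: {3,4}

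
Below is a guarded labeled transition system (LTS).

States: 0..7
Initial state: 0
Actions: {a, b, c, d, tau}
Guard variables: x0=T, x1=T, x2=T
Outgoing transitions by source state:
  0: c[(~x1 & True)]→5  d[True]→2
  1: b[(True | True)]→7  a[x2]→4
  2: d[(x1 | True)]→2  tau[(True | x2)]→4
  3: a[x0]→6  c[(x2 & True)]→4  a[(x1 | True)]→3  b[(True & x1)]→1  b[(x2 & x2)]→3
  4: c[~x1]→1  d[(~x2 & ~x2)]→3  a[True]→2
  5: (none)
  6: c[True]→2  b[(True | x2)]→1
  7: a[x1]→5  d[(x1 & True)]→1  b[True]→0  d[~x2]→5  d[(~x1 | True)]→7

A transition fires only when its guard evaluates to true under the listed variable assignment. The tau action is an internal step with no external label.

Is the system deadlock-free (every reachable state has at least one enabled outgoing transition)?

Answer: DEADLOCK-FREE

Working:
Reachable = {0,2,4}
  0: d→2  [deg 1]
  2: d→2  tau→4  [deg 2]
  4: a→2  [deg 1]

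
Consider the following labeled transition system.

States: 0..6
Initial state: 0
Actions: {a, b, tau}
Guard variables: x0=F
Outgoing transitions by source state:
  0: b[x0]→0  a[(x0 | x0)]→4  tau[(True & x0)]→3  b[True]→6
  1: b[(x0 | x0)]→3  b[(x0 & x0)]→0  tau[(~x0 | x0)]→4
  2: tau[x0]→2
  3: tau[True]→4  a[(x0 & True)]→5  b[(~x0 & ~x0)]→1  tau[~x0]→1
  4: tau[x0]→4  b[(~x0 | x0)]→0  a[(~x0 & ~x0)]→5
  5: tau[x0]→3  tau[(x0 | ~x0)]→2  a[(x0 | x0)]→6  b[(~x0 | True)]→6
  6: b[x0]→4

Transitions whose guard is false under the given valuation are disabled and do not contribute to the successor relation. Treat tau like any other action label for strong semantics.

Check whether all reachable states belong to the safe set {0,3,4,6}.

Safe = {0,3,4,6}
R = {0,6}
  0: ✓
  6: ✓

Answer: INVARIANT HOLDS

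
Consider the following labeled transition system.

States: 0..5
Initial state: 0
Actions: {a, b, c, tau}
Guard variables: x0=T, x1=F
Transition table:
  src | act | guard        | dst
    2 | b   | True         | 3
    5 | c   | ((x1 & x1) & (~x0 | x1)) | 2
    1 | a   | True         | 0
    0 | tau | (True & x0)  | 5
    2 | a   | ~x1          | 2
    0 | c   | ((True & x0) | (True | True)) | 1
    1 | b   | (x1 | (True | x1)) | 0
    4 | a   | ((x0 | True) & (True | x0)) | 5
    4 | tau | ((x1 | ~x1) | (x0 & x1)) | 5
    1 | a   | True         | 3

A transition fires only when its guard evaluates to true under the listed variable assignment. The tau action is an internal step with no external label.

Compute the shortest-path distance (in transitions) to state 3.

BFS to 3:
  L0 = {0}
  L1 = {1,5}
  L2 = {3}
3 enters at depth 2; path c·a

Answer: 2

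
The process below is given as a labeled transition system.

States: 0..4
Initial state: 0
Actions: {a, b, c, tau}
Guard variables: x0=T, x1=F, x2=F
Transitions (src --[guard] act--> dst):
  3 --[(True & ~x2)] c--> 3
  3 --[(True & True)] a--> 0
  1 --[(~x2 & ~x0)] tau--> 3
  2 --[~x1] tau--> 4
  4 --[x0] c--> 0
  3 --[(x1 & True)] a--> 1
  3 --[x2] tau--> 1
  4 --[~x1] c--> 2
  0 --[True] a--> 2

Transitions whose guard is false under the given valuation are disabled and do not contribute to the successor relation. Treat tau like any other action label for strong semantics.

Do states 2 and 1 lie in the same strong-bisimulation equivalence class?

Compute ~ classes (split until stable):
  π0 = {{0,1,2,3,4}}
  π1 = {{0},{1},{2},{3},{4}}
Fixed point at round 2; 5 class(es).
[2]={2}  [1]={1}

Answer: NOT BISIMILAR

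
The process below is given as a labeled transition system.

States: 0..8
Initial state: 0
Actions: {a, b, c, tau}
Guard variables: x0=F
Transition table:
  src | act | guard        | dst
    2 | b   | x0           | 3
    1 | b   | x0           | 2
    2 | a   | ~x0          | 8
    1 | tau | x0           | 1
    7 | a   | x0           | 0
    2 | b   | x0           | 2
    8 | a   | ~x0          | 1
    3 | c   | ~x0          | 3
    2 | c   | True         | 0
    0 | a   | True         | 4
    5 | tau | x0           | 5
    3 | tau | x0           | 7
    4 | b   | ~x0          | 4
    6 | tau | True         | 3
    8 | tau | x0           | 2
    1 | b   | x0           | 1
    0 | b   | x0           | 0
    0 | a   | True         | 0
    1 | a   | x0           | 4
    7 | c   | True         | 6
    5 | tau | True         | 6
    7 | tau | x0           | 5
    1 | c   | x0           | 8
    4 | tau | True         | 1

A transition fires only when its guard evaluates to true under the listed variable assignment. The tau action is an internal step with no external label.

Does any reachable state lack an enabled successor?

R = {0,1,4}
  0: a→0  a→4  [2 out]
  1: ∅  [no exit]
  4: b→4  tau→1  [2 out]
trace reaching 1: a·tau

Answer: DEADLOCK at state 1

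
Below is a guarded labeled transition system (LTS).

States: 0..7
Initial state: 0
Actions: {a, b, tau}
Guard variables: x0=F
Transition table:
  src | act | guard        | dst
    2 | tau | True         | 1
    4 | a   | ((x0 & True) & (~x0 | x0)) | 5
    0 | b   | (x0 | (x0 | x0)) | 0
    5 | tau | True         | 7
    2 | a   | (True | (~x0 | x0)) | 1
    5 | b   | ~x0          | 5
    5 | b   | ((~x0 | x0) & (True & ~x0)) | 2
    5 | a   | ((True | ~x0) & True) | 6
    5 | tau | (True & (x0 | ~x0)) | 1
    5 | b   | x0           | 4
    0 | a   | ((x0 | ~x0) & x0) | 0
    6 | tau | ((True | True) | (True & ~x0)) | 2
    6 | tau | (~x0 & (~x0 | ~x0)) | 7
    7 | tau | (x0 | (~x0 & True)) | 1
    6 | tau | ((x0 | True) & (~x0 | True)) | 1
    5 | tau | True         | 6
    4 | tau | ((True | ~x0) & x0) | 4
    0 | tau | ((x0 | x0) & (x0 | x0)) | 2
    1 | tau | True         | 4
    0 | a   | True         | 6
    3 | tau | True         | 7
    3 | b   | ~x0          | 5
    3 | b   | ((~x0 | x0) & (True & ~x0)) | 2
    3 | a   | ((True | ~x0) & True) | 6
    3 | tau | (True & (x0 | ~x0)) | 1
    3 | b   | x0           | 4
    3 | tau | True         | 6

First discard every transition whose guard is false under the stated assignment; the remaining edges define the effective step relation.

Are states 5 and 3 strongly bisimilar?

Answer: BISIMILAR

Working:
Refine partition for ~:
  π0 = {{0,1,2,3,4,5,6,7}}
  π1 = {{0},{1,6,7},{2},{3,5},{4}}
  π2 = {{0},{1},{2},{3,5},{4},{6},{7}}
Fixed point at round 3; 7 class(es).
5∈{3,5}, 3∈{3,5}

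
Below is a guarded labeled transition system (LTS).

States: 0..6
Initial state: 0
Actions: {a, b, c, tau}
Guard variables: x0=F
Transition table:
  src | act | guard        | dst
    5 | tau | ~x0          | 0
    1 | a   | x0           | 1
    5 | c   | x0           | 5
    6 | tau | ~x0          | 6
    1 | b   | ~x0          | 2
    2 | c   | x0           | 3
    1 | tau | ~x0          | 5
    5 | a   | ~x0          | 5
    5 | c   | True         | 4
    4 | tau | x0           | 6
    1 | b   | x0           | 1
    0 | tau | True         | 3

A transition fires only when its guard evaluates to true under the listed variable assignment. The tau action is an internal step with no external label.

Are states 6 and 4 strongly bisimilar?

Answer: NOT BISIMILAR

Analysis:
Bisimulation quotient by refinement:
  round 0: {{0,1,2,3,4,5,6}}
  round 1: {{0,6},{1},{2,3,4},{5}}
  round 2: {{0},{1},{2,3,4},{5},{6}}
5 equivalence class(es) (converged in 3)
6∈{6}, 4∈{2,3,4}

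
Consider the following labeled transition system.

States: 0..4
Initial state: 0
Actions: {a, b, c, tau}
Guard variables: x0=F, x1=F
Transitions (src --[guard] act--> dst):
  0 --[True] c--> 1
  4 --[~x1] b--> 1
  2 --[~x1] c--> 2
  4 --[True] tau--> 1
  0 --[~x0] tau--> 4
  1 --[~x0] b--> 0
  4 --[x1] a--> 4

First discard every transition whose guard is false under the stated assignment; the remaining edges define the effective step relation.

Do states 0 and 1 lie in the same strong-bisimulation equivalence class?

Bisimulation quotient by refinement:
  P[0] = {{0,1,2,3,4}}
  P[1] = {{0},{1},{2},{3},{4}}
stable after 2 split(s): 5 block(s)
class of 0: {0}; class of 1: {1}

Answer: NOT BISIMILAR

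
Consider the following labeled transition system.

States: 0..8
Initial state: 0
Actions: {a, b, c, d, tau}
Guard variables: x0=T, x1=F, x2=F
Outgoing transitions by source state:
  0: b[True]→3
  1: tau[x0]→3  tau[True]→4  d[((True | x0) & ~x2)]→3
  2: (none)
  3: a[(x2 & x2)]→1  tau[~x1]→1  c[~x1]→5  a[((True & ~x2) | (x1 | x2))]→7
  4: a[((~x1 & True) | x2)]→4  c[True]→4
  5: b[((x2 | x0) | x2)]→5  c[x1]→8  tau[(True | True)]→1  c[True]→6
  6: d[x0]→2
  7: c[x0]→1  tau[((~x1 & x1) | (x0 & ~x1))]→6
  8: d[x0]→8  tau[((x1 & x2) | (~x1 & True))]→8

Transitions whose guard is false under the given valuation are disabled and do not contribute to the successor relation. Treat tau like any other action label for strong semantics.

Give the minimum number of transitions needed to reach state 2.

Layered search for 2:
  L0 = {0}
  L1 = {3}
  L2 = {1,5,7}
  L3 = {4,6}
  L4 = {2}
2 enters at depth 4; path b·a·tau·d

Answer: 4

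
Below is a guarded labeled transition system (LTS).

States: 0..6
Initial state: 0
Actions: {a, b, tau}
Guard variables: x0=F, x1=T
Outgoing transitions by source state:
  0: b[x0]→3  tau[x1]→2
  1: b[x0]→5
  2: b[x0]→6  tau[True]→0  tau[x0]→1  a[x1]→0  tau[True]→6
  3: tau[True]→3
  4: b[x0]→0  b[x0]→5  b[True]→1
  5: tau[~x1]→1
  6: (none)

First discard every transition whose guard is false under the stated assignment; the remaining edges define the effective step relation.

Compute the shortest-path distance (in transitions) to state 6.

Answer: 2

Trace:
BFS to 6:
  Layer 0: {0}
  Layer 1: {2}
  Layer 2: {6}
depth(6)=2, e.g. tau·tau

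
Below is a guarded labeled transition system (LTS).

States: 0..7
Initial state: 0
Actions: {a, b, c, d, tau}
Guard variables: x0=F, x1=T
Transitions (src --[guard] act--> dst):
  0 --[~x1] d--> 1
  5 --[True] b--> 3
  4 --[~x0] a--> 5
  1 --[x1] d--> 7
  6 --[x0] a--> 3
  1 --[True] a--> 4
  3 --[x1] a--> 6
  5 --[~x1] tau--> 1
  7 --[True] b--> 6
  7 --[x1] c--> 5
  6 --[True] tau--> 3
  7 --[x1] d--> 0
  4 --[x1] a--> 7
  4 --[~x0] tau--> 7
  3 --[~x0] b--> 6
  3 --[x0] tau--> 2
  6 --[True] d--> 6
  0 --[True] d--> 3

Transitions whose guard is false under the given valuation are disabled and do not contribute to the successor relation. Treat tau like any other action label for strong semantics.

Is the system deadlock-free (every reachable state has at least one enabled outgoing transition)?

Answer: DEADLOCK-FREE

Working:
Reachable = {0,3,6}
  0: d→3  [deg 1]
  3: a→6  b→6  [deg 2]
  6: d→6  tau→3  [deg 2]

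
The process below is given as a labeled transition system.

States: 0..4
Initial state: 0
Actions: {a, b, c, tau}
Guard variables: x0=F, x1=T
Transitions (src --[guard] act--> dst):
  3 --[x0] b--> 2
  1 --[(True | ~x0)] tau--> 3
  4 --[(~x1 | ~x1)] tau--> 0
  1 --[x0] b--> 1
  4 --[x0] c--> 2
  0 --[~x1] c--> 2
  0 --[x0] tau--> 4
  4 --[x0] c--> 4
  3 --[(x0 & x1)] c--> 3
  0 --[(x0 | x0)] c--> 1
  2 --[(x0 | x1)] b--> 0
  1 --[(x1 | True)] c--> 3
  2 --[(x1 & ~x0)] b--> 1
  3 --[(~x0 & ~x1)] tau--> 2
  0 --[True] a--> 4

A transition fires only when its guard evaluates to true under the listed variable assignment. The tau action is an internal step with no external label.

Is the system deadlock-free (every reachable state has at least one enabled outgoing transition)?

Answer: DEADLOCK at state 4

Analysis:
Reach set: {0,4}
  0: a→4  [1 exit(s)]
  4: ∅  [STUCK]
trace reaching 4: a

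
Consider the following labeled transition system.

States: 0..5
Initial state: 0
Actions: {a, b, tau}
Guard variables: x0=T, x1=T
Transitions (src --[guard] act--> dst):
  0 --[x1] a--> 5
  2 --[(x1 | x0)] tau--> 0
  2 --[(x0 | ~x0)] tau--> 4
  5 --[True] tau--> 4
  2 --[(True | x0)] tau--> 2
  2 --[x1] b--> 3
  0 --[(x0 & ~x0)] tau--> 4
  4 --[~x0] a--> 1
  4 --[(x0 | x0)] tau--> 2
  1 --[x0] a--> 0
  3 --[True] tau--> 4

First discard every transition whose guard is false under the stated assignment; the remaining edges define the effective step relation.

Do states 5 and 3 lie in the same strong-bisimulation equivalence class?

Answer: BISIMILAR

Analysis:
Bisimulation quotient by refinement:
  P[0] = {{0,1,2,3,4,5}}
  P[1] = {{0,1},{2},{3,4,5}}
  P[2] = {{0},{1},{2},{3,5},{4}}
stable after 3 split(s): 5 block(s)
5∈{3,5}, 3∈{3,5}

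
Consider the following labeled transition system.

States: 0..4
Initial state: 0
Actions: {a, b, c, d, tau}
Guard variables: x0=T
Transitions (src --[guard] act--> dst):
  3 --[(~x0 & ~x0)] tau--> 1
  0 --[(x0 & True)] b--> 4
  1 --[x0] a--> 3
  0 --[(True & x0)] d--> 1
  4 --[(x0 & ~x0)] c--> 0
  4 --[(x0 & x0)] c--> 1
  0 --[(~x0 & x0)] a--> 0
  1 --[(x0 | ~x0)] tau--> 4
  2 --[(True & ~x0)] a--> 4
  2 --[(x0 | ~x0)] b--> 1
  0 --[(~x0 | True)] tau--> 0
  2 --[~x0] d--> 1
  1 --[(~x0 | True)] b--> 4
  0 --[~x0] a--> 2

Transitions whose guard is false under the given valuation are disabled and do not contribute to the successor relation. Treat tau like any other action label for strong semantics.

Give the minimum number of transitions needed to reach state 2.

Answer: UNREACHABLE

Analysis:
Breadth-first toward 2:
  L0 = {0}
  L1 = {1,4}
  L2 = {3}
2 never appears.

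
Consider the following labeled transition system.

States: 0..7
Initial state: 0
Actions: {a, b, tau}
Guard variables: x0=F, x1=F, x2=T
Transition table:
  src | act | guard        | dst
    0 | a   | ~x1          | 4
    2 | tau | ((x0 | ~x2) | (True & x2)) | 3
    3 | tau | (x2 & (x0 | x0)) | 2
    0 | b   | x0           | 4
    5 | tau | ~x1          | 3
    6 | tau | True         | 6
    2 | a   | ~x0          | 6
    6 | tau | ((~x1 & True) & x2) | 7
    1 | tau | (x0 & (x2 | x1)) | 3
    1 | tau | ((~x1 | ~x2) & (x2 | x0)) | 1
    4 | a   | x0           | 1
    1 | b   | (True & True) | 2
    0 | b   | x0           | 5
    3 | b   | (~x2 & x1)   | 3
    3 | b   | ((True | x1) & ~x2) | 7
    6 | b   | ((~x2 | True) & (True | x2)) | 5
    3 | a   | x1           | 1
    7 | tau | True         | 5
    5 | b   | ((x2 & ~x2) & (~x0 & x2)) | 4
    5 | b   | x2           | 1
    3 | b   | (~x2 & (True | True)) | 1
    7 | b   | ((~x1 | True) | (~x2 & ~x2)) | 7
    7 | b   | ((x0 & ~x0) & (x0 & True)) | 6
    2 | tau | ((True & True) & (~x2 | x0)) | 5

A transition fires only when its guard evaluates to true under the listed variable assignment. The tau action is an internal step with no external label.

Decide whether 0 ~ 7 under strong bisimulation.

Answer: NOT BISIMILAR

Analysis:
Refine partition for ~:
  round 0: {{0,1,2,3,4,5,6,7}}
  round 1: {{0},{1,5,6,7},{2},{3,4}}
  round 2: {{0},{1},{2},{3,4},{5},{6,7}}
  round 3: {{0},{1},{2},{3,4},{5},{6},{7}}
7 equivalence class(es) (converged in 4)
0∈{0}, 7∈{7}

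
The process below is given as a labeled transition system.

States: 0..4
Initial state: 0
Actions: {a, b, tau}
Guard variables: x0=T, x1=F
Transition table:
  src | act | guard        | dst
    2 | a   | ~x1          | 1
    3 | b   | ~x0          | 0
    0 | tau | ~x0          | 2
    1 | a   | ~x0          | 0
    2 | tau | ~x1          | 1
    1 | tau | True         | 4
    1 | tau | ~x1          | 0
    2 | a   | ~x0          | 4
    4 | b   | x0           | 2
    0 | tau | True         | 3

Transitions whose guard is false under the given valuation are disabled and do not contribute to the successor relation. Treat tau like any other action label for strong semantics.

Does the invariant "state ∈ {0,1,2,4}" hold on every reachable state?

Answer: INVARIANT VIOLATED at state 3

Trace:
Safe = {0,1,2,4}
Reach set: {0,3}
  0: ✓
  3: VIOLATES
witness against invariant: tau → 3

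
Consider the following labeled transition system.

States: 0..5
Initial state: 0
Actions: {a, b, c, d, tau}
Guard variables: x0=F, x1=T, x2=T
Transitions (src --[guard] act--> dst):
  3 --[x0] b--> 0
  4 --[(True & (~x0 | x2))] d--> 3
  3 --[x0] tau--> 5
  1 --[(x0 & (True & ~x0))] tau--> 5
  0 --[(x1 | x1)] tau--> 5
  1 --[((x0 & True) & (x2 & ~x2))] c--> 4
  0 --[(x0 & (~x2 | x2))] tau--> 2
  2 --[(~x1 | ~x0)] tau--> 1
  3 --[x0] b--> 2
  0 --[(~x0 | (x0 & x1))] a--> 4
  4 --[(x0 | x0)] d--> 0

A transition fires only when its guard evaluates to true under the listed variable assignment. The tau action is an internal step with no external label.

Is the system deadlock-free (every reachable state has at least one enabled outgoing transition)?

R = {0,3,4,5}
  0: a→4  tau→5  [2 out]
  3: ∅  [STUCK]
  4: d→3  [1 out]
  5: ∅  [STUCK]
witness 3: a·d

Answer: DEADLOCK at state 3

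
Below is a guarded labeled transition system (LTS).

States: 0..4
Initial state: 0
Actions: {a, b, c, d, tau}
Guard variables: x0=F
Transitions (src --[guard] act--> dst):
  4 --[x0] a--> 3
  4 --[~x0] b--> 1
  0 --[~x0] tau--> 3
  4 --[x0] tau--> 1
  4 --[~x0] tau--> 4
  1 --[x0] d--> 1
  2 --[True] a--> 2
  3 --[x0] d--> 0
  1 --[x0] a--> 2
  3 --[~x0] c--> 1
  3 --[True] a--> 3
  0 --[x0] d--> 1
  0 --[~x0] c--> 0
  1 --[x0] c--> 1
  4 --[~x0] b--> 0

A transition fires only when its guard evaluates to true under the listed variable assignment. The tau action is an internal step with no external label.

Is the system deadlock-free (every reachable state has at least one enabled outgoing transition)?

Answer: DEADLOCK at state 1

Trace:
Reachable = {0,1,3}
  0: c→0  tau→3  [deg 2]
  1: ∅  [deadlock]
  3: a→3  c→1  [deg 2]
witness 1: tau·c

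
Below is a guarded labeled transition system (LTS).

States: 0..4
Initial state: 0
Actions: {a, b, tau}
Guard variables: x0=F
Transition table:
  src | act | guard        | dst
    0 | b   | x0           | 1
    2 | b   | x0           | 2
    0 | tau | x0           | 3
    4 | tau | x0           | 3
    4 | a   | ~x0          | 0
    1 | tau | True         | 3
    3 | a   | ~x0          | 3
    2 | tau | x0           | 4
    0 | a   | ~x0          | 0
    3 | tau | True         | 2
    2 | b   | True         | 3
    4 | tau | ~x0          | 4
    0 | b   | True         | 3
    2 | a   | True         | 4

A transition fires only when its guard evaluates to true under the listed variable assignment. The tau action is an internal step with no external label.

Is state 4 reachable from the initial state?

After dropping false guards: 9 live edges.
Layer 0: {0}
Layer 1: {3}  cumulative {0,3}
Layer 2: {2}  cumulative {0,2,3}
Layer 3: {4}  cumulative {0,2,3,4}
Reach set: {0,2,3,4}
witness 4: b·tau·a

Answer: REACHABLE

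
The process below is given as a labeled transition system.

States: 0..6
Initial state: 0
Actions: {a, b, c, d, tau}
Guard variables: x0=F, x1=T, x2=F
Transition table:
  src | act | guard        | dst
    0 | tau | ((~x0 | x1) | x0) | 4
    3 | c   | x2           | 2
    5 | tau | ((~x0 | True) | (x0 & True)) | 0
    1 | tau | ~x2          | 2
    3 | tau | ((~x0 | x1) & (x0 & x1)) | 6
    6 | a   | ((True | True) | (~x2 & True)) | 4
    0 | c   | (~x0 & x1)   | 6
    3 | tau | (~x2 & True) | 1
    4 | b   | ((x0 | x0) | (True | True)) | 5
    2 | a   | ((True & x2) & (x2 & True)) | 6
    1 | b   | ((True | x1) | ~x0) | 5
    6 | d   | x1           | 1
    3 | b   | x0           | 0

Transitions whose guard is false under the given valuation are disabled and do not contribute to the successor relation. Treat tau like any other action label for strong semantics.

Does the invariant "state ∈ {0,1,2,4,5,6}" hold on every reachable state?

Answer: INVARIANT HOLDS

Analysis:
Allowed set {0,1,2,4,5,6}
Reachable = {0,1,2,4,5,6}
  0: safe
  1: safe
  2: safe
  4: safe
  5: safe
  6: safe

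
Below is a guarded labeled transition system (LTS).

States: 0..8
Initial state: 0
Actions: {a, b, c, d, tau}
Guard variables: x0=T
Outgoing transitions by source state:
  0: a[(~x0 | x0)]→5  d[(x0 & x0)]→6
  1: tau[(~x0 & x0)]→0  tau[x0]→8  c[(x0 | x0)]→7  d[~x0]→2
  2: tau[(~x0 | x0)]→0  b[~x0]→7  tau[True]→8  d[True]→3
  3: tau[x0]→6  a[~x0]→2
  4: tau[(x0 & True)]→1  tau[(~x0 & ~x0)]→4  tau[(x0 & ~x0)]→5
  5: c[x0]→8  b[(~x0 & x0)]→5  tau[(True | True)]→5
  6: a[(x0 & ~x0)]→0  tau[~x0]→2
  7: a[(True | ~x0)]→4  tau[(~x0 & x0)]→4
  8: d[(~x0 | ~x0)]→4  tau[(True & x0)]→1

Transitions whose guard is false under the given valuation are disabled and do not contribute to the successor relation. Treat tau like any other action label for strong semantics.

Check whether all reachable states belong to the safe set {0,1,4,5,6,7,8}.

Allowed set {0,1,4,5,6,7,8}
Reach set: {0,1,4,5,6,7,8}
  0: safe
  1: safe
  4: safe
  5: safe
  6: safe
  7: safe
  8: safe

Answer: INVARIANT HOLDS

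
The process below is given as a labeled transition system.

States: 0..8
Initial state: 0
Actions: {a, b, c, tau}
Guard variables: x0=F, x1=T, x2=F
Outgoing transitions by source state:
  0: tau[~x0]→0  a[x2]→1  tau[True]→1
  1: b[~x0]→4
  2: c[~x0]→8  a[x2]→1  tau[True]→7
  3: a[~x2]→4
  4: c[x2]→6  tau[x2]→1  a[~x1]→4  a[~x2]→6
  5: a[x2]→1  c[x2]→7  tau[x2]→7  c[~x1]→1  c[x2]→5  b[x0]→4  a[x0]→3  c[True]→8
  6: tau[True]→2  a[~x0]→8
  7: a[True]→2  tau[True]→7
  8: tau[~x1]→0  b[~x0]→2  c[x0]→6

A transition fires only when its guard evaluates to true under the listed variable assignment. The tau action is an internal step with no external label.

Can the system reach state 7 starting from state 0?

Answer: REACHABLE

Trace:
13 transition(s) survive guard evaluation.
L0 = {0}
L1 = {1}  total {0,1}
L2 = {4}  total {0,1,4}
L3 = {6}  total {0,1,4,6}
L4 = {2,8}  total {0,1,2,4,6,8}
L5 = {7}  total {0,1,2,4,6,7,8}
Reach set: {0,1,2,4,6,7,8}
trace reaching 7: tau·b·a·tau·tau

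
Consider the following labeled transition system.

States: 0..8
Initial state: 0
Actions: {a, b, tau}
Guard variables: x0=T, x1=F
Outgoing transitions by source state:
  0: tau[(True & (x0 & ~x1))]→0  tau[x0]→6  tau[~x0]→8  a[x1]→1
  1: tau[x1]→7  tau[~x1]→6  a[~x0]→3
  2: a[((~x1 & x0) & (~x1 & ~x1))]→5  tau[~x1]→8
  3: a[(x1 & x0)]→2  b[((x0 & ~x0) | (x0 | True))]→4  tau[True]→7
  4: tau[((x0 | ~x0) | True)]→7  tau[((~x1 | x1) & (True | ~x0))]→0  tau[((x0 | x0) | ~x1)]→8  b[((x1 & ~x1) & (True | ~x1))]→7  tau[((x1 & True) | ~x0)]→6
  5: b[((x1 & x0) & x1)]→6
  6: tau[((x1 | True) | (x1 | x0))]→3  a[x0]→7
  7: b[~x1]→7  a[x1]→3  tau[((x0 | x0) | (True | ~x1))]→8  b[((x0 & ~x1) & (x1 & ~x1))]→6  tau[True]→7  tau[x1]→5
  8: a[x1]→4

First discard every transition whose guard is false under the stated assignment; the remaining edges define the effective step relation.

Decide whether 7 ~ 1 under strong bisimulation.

Answer: NOT BISIMILAR

Working:
Refine partition for ~:
  P[0] = {{0,1,2,3,4,5,6,7,8}}
  P[1] = {{0,1,4},{2,6},{3,7},{5,8}}
  P[2] = {{0},{1},{2},{3},{4},{5,8},{6},{7}}
Fixed point at round 3; 8 class(es).
7∈{7}, 1∈{1}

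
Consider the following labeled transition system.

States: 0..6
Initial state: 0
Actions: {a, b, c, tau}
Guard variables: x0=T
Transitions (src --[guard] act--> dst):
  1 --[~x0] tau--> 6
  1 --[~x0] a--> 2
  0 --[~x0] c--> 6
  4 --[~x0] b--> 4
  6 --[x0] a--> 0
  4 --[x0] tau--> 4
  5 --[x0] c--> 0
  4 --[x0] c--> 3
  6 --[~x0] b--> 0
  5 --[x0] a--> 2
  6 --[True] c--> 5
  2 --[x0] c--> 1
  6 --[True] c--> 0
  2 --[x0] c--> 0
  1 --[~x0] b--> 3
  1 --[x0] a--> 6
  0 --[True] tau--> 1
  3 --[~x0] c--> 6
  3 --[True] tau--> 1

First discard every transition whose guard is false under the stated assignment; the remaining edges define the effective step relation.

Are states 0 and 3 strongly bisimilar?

Compute ~ classes (split until stable):
  π0 = {{0,1,2,3,4,5,6}}
  π1 = {{0,3},{1},{2},{4},{5,6}}
  π2 = {{0,3},{1},{2},{4},{5},{6}}
Fixed point at round 3; 6 class(es).
0∈{0,3}, 3∈{0,3}

Answer: BISIMILAR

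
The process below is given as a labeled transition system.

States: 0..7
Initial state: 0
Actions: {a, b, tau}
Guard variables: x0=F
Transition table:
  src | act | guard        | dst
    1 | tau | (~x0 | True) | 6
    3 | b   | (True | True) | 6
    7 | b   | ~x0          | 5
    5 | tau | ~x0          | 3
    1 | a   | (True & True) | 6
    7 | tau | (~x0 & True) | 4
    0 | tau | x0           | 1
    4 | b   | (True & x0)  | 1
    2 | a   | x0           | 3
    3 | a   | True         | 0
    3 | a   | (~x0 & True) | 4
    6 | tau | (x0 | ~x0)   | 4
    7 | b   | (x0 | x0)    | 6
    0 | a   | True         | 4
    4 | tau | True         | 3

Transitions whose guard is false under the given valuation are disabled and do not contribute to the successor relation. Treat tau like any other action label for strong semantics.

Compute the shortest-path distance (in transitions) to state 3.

BFS to 3:
  depth 0: {0}
  depth 1: {4}
  depth 2: {3}
3 enters at depth 2; path a·tau

Answer: 2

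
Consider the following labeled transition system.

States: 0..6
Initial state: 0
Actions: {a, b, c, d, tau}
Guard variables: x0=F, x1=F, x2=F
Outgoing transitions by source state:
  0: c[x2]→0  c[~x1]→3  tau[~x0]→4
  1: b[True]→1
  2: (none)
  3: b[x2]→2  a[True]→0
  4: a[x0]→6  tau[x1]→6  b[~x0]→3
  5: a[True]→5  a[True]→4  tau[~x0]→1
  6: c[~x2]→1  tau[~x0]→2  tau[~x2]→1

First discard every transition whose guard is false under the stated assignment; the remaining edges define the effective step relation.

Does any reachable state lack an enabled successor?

R = {0,3,4}
  0: c→3  tau→4  [2 out]
  3: a→0  [1 out]
  4: b→3  [1 out]

Answer: DEADLOCK-FREE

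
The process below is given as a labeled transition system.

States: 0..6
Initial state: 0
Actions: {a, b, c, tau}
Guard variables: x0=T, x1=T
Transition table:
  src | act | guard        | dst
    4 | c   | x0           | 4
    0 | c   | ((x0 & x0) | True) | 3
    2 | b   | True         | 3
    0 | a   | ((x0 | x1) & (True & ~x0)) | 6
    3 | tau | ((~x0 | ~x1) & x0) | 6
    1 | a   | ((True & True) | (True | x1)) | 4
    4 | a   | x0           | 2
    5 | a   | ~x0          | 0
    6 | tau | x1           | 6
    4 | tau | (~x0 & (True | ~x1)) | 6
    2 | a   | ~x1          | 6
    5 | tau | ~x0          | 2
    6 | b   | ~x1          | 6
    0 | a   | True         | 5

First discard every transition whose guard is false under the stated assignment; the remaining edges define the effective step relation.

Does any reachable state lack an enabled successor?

R = {0,3,5}
  0: a→5  c→3  [2 exit(s)]
  3: ∅  [deadlock]
  5: ∅  [deadlock]
Path to 3: c

Answer: DEADLOCK at state 3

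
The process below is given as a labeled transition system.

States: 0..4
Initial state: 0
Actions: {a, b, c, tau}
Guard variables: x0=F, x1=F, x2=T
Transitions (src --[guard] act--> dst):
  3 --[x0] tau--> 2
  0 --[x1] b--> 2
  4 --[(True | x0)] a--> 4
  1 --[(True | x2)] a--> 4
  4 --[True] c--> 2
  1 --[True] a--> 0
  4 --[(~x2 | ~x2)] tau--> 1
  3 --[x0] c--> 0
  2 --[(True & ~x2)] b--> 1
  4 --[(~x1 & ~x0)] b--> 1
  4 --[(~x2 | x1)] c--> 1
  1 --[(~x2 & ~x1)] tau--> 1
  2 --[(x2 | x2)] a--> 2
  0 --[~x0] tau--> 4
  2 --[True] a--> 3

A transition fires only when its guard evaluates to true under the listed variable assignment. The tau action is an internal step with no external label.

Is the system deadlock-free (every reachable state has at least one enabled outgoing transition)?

Answer: DEADLOCK at state 3

Trace:
Reach set: {0,1,2,3,4}
  0: tau→4  [deg 1]
  1: a→0  a→4  [deg 2]
  2: a→2  a→3  [deg 2]
  3: ∅  [deadlock]
  4: a→4  b→1  c→2  [deg 3]
witness 3: tau·c·a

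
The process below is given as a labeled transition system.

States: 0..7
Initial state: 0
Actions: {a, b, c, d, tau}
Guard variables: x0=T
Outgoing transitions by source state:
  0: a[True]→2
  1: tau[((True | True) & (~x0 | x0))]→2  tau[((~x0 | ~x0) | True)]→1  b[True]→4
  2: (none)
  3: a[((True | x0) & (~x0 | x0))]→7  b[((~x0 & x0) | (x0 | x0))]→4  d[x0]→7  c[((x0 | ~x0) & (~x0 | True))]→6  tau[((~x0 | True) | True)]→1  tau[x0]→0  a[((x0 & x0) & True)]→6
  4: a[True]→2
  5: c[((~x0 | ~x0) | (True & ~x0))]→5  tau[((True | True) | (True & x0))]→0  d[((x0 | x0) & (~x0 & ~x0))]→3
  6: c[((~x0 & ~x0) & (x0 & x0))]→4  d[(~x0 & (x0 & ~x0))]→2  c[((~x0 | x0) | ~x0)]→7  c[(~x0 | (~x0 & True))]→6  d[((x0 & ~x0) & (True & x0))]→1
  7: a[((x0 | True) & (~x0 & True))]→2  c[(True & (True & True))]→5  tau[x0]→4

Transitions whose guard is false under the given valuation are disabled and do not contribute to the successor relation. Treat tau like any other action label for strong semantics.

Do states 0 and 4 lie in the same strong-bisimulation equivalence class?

Refine partition for ~:
  round 0: {{0,1,2,3,4,5,6,7}}
  round 1: {{0,4},{1},{2},{3},{5},{6},{7}}
Fixed point at round 2; 7 class(es).
class of 0: {0,4}; class of 4: {0,4}

Answer: BISIMILAR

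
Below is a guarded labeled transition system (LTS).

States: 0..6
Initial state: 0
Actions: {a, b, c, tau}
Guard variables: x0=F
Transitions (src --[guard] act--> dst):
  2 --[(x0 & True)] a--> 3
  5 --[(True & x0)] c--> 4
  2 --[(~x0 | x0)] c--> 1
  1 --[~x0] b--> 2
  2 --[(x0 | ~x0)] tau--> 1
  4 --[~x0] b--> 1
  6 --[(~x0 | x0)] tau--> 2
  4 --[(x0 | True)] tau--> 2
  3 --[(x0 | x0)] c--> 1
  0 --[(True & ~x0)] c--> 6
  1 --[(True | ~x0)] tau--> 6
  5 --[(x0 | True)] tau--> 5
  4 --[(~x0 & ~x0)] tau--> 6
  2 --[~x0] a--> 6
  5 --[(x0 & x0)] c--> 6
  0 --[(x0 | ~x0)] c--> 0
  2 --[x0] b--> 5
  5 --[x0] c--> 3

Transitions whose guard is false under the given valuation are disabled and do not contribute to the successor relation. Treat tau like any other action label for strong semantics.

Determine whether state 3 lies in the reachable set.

Guard filter leaves 12 enabled edge(s).
L0 = {0}
L1 = {6}  cumulative {0,6}
L2 = {2}  cumulative {0,2,6}
L3 = {1}  cumulative {0,1,2,6}
Reach set: {0,1,2,6}

Answer: UNREACHABLE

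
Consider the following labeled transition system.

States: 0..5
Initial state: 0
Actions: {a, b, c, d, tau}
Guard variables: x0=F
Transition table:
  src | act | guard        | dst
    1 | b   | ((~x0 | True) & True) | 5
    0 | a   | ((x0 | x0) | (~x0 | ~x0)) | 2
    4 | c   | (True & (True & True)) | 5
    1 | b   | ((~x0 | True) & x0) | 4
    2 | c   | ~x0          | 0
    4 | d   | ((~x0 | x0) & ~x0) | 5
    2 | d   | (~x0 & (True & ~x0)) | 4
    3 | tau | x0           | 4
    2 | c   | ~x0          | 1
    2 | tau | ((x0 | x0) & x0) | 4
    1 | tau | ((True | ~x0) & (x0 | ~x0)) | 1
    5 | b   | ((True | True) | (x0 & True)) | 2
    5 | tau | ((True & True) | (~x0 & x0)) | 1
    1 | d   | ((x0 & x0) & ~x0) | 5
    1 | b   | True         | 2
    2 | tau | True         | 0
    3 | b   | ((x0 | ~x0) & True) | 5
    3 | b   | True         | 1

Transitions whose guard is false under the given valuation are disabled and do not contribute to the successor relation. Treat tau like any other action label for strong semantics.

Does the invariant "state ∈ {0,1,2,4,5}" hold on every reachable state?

Inv-set: {0,1,2,4,5}
R = {0,1,2,4,5}
  0: ✓
  1: ✓
  2: ✓
  4: ✓
  5: ✓

Answer: INVARIANT HOLDS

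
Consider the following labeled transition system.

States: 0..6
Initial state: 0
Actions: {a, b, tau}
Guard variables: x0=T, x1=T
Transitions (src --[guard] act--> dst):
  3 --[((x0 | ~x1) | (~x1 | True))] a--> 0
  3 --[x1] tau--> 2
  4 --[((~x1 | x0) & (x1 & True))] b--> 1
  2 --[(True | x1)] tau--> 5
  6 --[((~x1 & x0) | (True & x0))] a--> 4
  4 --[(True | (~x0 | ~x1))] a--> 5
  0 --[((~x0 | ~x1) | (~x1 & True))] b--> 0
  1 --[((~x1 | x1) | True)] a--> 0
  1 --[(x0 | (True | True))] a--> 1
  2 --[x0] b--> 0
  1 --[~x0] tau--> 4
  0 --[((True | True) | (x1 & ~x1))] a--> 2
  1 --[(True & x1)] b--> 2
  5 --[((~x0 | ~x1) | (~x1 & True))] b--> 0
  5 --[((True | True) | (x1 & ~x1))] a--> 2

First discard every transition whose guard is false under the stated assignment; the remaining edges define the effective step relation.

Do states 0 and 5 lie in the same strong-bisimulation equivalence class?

Bisimulation quotient by refinement:
  π0 = {{0,1,2,3,4,5,6}}
  π1 = {{0,5,6},{1,4},{2},{3}}
  π2 = {{0,5},{1},{2},{3},{4},{6}}
Fixed point at round 3; 6 class(es).
class of 0: {0,5}; class of 5: {0,5}

Answer: BISIMILAR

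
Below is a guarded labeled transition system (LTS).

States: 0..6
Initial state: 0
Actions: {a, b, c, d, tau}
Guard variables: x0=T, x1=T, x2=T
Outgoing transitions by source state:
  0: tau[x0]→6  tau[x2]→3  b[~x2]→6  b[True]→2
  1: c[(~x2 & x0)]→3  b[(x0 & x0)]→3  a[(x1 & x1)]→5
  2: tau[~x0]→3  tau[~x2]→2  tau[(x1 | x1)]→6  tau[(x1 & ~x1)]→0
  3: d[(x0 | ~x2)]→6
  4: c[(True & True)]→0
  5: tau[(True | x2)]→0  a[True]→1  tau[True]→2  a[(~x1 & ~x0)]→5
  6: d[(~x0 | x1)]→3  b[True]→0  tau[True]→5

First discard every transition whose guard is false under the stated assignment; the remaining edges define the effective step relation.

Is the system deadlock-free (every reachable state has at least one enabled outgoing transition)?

Answer: DEADLOCK-FREE

Analysis:
R = {0,1,2,3,5,6}
  0: b→2  tau→3  tau→6  [deg 3]
  1: a→5  b→3  [deg 2]
  2: tau→6  [deg 1]
  3: d→6  [deg 1]
  5: a→1  tau→0  tau→2  [deg 3]
  6: b→0  d→3  tau→5  [deg 3]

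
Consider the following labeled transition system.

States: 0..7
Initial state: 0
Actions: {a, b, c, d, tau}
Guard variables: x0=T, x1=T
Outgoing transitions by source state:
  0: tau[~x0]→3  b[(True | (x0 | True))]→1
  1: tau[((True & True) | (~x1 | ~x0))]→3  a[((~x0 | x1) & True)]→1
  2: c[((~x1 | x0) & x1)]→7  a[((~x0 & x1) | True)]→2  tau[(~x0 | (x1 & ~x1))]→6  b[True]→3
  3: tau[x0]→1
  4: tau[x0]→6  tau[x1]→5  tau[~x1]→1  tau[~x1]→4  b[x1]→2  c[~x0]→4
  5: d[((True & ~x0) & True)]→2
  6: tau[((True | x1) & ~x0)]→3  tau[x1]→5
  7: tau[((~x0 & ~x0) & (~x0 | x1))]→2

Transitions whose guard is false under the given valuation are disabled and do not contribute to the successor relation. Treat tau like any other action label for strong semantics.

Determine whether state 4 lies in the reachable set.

Answer: UNREACHABLE

Working:
After dropping false guards: 11 live edges.
L0 = {0}
L1 = {1}  now seen {0,1}
L2 = {3}  now seen {0,1,3}
Reachable = {0,1,3}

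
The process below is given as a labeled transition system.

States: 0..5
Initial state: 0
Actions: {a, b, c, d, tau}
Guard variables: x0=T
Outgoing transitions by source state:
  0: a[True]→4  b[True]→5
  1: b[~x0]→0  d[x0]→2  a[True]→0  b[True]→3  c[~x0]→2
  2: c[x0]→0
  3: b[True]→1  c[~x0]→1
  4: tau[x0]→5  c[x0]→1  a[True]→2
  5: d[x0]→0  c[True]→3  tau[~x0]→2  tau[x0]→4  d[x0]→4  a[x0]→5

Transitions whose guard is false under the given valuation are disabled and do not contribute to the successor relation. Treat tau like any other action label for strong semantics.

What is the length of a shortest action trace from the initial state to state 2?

Layered search for 2:
  Layer 0: {0}
  Layer 1: {4,5}
  Layer 2: {1,2,3}
2 enters at depth 2; path a·a

Answer: 2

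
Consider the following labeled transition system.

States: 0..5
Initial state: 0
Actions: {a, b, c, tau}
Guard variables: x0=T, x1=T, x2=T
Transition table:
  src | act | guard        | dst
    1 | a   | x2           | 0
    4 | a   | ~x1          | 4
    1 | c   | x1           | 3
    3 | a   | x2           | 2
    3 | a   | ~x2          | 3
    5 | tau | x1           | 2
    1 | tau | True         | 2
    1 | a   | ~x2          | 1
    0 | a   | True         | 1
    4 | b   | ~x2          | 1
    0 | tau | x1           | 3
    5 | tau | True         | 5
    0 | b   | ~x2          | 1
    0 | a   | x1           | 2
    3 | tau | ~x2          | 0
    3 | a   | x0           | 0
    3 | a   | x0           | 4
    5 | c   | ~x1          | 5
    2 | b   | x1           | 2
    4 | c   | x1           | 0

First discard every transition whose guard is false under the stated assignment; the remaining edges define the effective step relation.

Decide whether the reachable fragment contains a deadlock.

Reach set: {0,1,2,3,4}
  0: a→1  a→2  tau→3  [3 out]
  1: a→0  c→3  tau→2  [3 out]
  2: b→2  [1 out]
  3: a→0  a→2  a→4  [3 out]
  4: c→0  [1 out]

Answer: DEADLOCK-FREE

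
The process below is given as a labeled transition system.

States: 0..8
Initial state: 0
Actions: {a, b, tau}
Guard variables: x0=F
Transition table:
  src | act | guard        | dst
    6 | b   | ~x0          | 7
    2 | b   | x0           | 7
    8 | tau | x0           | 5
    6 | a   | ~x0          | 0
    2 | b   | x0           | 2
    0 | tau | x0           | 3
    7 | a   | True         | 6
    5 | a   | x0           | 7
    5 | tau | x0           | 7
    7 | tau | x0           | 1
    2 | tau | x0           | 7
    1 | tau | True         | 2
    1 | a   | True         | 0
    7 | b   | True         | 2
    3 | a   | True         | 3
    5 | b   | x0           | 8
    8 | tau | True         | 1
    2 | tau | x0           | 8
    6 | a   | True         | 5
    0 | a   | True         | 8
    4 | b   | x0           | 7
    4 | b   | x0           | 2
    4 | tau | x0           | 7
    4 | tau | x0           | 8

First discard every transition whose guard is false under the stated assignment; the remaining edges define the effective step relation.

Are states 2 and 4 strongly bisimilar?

Answer: BISIMILAR

Working:
Compute ~ classes (split until stable):
  P[0] = {{0,1,2,3,4,5,6,7,8}}
  P[1] = {{0,3},{1},{2,4,5},{6,7},{8}}
  P[2] = {{0},{1},{2,4,5},{3},{6},{7},{8}}
Fixed point at round 3; 7 class(es).
2∈{2,4,5}, 4∈{2,4,5}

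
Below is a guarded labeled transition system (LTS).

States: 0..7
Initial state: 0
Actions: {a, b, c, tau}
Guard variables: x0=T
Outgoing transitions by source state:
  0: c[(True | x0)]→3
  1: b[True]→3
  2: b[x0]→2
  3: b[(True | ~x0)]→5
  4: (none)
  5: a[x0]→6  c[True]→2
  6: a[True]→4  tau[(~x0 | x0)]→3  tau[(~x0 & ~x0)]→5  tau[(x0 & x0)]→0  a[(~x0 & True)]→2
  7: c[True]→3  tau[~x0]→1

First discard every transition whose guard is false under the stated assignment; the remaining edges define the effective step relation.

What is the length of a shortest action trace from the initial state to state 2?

Layered search for 2:
  depth 0: {0}
  depth 1: {3}
  depth 2: {5}
  depth 3: {2,6}
first hit 2 at d=3 via c·b·c

Answer: 3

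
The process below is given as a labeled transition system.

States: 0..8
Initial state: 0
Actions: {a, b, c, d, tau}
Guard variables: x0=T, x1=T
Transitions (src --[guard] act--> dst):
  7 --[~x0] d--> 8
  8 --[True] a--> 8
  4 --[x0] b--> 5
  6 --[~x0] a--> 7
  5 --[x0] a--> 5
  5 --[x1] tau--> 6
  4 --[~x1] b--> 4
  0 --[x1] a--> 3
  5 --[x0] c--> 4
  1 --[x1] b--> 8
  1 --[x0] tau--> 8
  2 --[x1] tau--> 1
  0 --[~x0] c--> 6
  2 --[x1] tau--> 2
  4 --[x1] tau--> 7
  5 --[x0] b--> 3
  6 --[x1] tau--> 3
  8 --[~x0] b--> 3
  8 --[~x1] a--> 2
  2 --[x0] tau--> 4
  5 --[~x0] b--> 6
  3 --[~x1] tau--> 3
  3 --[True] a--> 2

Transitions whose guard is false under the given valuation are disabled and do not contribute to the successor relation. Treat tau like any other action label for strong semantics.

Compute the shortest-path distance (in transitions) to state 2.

Answer: 2

Trace:
BFS to 2:
  Layer 0: {0}
  Layer 1: {3}
  Layer 2: {2}
2 enters at depth 2; path a·a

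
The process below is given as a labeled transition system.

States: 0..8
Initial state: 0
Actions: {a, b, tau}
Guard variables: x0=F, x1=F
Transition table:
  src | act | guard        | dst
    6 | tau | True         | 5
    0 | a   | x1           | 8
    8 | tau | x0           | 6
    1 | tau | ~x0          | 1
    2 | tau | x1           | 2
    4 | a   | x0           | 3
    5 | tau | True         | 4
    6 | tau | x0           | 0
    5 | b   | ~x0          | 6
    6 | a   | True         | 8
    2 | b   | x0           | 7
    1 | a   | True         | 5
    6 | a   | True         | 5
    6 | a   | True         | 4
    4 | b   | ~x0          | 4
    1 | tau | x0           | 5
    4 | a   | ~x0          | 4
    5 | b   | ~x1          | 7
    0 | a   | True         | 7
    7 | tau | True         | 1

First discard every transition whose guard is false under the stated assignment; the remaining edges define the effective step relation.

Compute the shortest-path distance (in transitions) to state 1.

Breadth-first toward 1:
  L0 = {0}
  L1 = {7}
  L2 = {1}
depth(1)=2, e.g. a·tau

Answer: 2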